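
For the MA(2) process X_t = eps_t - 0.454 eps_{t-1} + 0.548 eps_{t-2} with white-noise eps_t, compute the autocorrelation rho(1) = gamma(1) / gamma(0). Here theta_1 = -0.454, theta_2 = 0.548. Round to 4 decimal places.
\rho(1) = -0.4665

For an MA(q) process with theta_0 = 1, the autocovariance is
  gamma(k) = sigma^2 * sum_{i=0..q-k} theta_i * theta_{i+k},
and rho(k) = gamma(k) / gamma(0). Sigma^2 cancels.
  numerator   = (1)*(-0.454) + (-0.454)*(0.548) = -0.702792.
  denominator = (1)^2 + (-0.454)^2 + (0.548)^2 = 1.50642.
  rho(1) = -0.702792 / 1.50642 = -0.4665.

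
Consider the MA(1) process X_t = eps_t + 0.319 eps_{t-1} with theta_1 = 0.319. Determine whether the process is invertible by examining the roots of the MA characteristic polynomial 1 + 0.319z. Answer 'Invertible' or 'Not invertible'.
\text{Invertible}

The MA(q) characteristic polynomial is P(z) = 1 + 0.319z.
Invertibility requires all roots to lie outside the unit circle, i.e. |z| > 1 for every root.
This is linear in z: 1 + (0.319) z = 0  =>  z = -1/(0.319) = -3.134796,  |z| = 3.134796.
Moduli of all roots: 3.1348.
All moduli strictly greater than 1? Yes.
Verdict: Invertible.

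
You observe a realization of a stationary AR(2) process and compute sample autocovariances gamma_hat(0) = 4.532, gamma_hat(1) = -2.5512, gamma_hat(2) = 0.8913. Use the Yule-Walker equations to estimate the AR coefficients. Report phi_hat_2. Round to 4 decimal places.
\hat\phi_{2} = -0.1760

The Yule-Walker equations for an AR(p) process read, in matrix form,
  Gamma_p phi = r_p,   with   (Gamma_p)_{ij} = gamma(|i - j|),
                       (r_p)_i = gamma(i),   i,j = 1..p.
Substitute the sample gammas (Toeplitz matrix and right-hand side of size 2):
  Gamma_p = [[4.532, -2.5512], [-2.5512, 4.532]]
  r_p     = [-2.5512, 0.8913]
Written out:
  4.532 phi_1 - 2.5512 phi_2 = -2.5512
  -2.5512 phi_1 + 4.532 phi_2 = 0.8913
Solve by Cramer's rule:
  det = gamma(0)^2 - gamma(1)^2 = (4.532)^2 - (-2.5512)^2 = 20.539024 - 6.50862144 = 14.03040256
  phi_hat_1 = [gamma(1) gamma(0) - gamma(1) gamma(2)] / det = [(-2.5512)(4.532) - (-2.5512)(0.8913)] / 14.03040256 = -9.28815384 / 14.03040256 = -0.662
  phi_hat_2 = [gamma(0) gamma(2) - gamma(1)^2] / det = [(4.532)(0.8913) - (-2.5512)^2] / 14.03040256 = -2.46924984 / 14.03040256 = -0.176
So phi_hat = [-0.6620, -0.1760].
Therefore phi_hat_2 = -0.1760.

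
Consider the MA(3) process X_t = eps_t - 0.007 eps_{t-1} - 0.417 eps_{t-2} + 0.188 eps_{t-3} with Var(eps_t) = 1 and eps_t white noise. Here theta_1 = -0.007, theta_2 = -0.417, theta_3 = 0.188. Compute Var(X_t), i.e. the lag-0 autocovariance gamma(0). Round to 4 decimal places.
\gamma(0) = 1.2093

For an MA(q) process X_t = eps_t + sum_i theta_i eps_{t-i} with
Var(eps_t) = sigma^2, the variance is
  gamma(0) = sigma^2 * (1 + sum_i theta_i^2).
  sum_i theta_i^2 = (-0.007)^2 + (-0.417)^2 + (0.188)^2 = 0.000049 + 0.173889 + 0.035344 = 0.209282.
  gamma(0) = 1 * (1 + 0.209282) = 1 * 1.209282 = 1.209282, which rounds to 1.2093.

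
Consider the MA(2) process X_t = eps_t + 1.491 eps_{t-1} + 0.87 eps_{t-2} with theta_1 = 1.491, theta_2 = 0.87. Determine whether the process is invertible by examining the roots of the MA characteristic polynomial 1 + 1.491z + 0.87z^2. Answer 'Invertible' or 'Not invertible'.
\text{Invertible}

The MA(q) characteristic polynomial is P(z) = 1 + 1.491z + 0.87z^2.
Invertibility requires all roots to lie outside the unit circle, i.e. |z| > 1 for every root.
Set 1 + (1.491) z + (0.87) z^2 = 0, i.e. a z^2 + b z + c = 0 with a = 0.87, b = 1.491, c = 1.
Discriminant D = b^2 - 4ac = (1.491)^2 - 4*(0.87)*1 = 2.223081 - (3.48) = -1.256919.
D < 0, so the roots are the complex-conjugate pair z = (-b +/- i sqrt(-D)) / (2a) = -0.8569 +/- 0.6443i.
For a conjugate pair |z|^2 = z * conj(z) = (product of roots) = c/a = 1/(0.87) = 1.149425, so |z| = sqrt(1.149425) = 1.0721 for both roots.
Moduli of all roots: 1.0721, 1.0721.
All moduli strictly greater than 1? Yes.
Verdict: Invertible.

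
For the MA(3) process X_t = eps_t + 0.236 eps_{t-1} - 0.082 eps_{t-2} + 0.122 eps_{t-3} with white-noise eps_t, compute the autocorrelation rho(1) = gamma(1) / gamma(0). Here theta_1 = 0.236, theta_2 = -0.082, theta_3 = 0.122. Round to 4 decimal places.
\rho(1) = 0.1918

For an MA(q) process with theta_0 = 1, the autocovariance is
  gamma(k) = sigma^2 * sum_{i=0..q-k} theta_i * theta_{i+k},
and rho(k) = gamma(k) / gamma(0). Sigma^2 cancels.
  numerator   = (1)*(0.236) + (0.236)*(-0.082) + (-0.082)*(0.122) = 0.206644.
  denominator = (1)^2 + (0.236)^2 + (-0.082)^2 + (0.122)^2 = 1.077304.
  rho(1) = 0.206644 / 1.077304 = 0.1918.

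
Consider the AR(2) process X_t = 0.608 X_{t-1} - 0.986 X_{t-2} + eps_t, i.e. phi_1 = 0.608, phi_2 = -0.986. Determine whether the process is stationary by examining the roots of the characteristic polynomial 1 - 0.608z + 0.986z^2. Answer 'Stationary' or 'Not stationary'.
\text{Stationary}

The AR(p) characteristic polynomial is P(z) = 1 - 0.608z + 0.986z^2.
Stationarity requires all roots to lie outside the unit circle, i.e. |z| > 1 for every root.
Set 1 + (-0.608) z + (0.986) z^2 = 0, i.e. a z^2 + b z + c = 0 with a = 0.986, b = -0.608, c = 1.
Discriminant D = b^2 - 4ac = (-0.608)^2 - 4*(0.986)*1 = 0.369664 - (3.944) = -3.574336.
D < 0, so the roots are the complex-conjugate pair z = (-b +/- i sqrt(-D)) / (2a) = 0.3083 +/- 0.9587i.
For a conjugate pair |z|^2 = z * conj(z) = (product of roots) = c/a = 1/(0.986) = 1.014199, so |z| = sqrt(1.014199) = 1.0071 for both roots.
Moduli of all roots: 1.0071, 1.0071.
All moduli strictly greater than 1? Yes.
Verdict: Stationary.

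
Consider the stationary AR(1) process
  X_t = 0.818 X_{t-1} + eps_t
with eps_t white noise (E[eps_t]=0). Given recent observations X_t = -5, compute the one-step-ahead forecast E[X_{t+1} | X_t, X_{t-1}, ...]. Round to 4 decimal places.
E[X_{t+1} \mid \mathcal F_t] = -4.0900

For an AR(p) model X_t = c + sum_i phi_i X_{t-i} + eps_t, the
one-step-ahead conditional mean is
  E[X_{t+1} | X_t, ...] = c + sum_i phi_i X_{t+1-i}.
Substitute known values:
  E[X_{t+1} | ...] = (0.818) * (-5)
                   = -4.0900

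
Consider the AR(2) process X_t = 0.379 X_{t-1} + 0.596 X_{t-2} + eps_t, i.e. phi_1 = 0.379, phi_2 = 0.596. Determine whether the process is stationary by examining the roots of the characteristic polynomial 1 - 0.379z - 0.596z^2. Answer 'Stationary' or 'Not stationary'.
\text{Stationary}

The AR(p) characteristic polynomial is P(z) = 1 - 0.379z - 0.596z^2.
Stationarity requires all roots to lie outside the unit circle, i.e. |z| > 1 for every root.
Set 1 + (-0.379) z + (-0.596) z^2 = 0, i.e. a z^2 + b z + c = 0 with a = -0.596, b = -0.379, c = 1.
Discriminant D = b^2 - 4ac = (-0.379)^2 - 4*(-0.596)*1 = 0.143641 - (-2.384) = 2.527641.
D >= 0, so the roots are real: z = (-b +/- sqrt(D)) / (2a) = (0.379 +/- 1.589856) / (-1.192).
  z_1 = (0.379 + 1.589856) / (-1.192) = -1.6517,   |z_1| = 1.6517.
  z_2 = (0.379 - 1.589856) / (-1.192) = 1.0158,   |z_2| = 1.0158.
Moduli of all roots: 1.6517, 1.0158.
All moduli strictly greater than 1? Yes.
Verdict: Stationary.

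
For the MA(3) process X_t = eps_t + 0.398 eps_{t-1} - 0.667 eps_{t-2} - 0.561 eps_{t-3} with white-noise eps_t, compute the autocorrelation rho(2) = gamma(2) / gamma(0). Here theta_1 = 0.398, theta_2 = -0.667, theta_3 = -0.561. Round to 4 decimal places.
\rho(2) = -0.4642

For an MA(q) process with theta_0 = 1, the autocovariance is
  gamma(k) = sigma^2 * sum_{i=0..q-k} theta_i * theta_{i+k},
and rho(k) = gamma(k) / gamma(0). Sigma^2 cancels.
  numerator   = (1)*(-0.667) + (0.398)*(-0.561) = -0.890278.
  denominator = (1)^2 + (0.398)^2 + (-0.667)^2 + (-0.561)^2 = 1.918014.
  rho(2) = -0.890278 / 1.918014 = -0.4642.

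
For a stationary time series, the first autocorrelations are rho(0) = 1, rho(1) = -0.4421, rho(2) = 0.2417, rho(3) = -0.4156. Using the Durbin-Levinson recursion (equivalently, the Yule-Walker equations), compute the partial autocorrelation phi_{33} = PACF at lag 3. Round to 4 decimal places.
\phi_{33} = -0.3610

The PACF at lag k is phi_{kk}, the last component of the solution
to the Yule-Walker system G_k phi = r_k where
  (G_k)_{ij} = rho(|i - j|), (r_k)_i = rho(i), i,j = 1..k.
Equivalently, Durbin-Levinson gives phi_{kk} iteratively:
  phi_{11} = rho(1)
  phi_{kk} = [rho(k) - sum_{j=1..k-1} phi_{k-1,j} rho(k-j)]
            / [1 - sum_{j=1..k-1} phi_{k-1,j} rho(j)],
  phi_{k,j} = phi_{k-1,j} - phi_{kk} phi_{k-1,k-j},  j = 1..k-1.
Step k = 1:
  phi_11 = rho(1) = -0.4421.
Step k = 2:
  phi_22 = [rho(2) - phi_11 rho(1)] / [1 - phi_11 rho(1)] = [0.2417 - (-0.4421)(-0.4421)] / [1 - (-0.4421)(-0.4421)]
         = 0.04624759 / 0.80454759 = 0.057483.
  Update: phi_21 = phi_11 - phi_22 phi_11 = -0.4421 - (0.057483)(-0.4421) = -0.416687.
Step k = 3:
  phi_33 = [rho(3) - phi_21 rho(2) - phi_22 rho(1)] / [1 - phi_21 rho(1) - phi_22 rho(2)]
    numerator   = -0.4156 - (-0.416687)(0.2417) - (0.057483)(-0.4421) = -0.28947367
    denominator = 1 - (-0.416687)(-0.4421) - (0.057483)(0.2417) = 0.80188915
  phi_33 = -0.28947367 / 0.80188915 = -0.361.
Therefore phi_{33} = -0.3610.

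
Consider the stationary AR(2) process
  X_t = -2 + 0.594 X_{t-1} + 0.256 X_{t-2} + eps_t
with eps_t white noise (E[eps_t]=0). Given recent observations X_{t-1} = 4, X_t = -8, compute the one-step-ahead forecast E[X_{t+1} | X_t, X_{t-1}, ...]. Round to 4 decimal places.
E[X_{t+1} \mid \mathcal F_t] = -5.7280

For an AR(p) model X_t = c + sum_i phi_i X_{t-i} + eps_t, the
one-step-ahead conditional mean is
  E[X_{t+1} | X_t, ...] = c + sum_i phi_i X_{t+1-i}.
Substitute known values:
  E[X_{t+1} | ...] = -2 + (0.594) * (-8) + (0.256) * (4)
                   = -5.7280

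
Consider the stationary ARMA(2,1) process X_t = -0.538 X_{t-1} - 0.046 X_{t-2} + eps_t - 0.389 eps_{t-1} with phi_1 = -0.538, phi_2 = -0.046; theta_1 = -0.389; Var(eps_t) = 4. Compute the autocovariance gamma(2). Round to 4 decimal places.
\gamma(2) = 2.7513

Multiply the model equation by X_{t-k} and take expectations. With theta_0 = psi_0 = 1 and psi_j the MA(infinity) weights, this gives
  gamma(k) - sum_i phi_i gamma(k-i) = c_k,
  c_k = sigma^2 * sum_{j=k..q} theta_j psi_{j-k}   (c_k = 0 for k > q),
using gamma(-m) = gamma(m).
psi-weights needed (psi_j = theta_j + sum_i phi_i psi_{j-i}):
  psi_1 = theta_1 + phi_1 = -0.389 + (-0.538) = -0.927
Right-hand sides:
  c_0 = sigma^2 (1 + theta_1 psi_1) = 4 * (1 + (-0.389)(-0.927)) = 4 * 1.360603 = 5.442412
  c_1 = sigma^2 theta_1 = 4 * (-0.389) = -1.556
  c_2 = 0
Equations for k = 0, 1, 2 (AR order 2, c_2 = 0):
  (E0) gamma(0) = phi_1 gamma(1) + phi_2 gamma(2) + c_0
  (E1) gamma(1) = phi_1 gamma(0) + phi_2 gamma(1) + c_1
  (E2) gamma(2) = phi_1 gamma(1) + phi_2 gamma(0)
From (E1): gamma(1) = A gamma(0) + B with
  A = phi_1 / (1 - phi_2) = -0.538 / 1.046 = -0.51434,   B = c_1 / (1 - phi_2) = -1.556 / 1.046 = -1.487572.
Insert (E2) into (E0): gamma(0) (1 - phi_2^2) = phi_1 (1 + phi_2) gamma(1) + c_0.
  phi_1 (1 + phi_2) = (-0.538)(0.954) = -0.513252,   1 - phi_2^2 = 0.997884.
Replace gamma(1) by A gamma(0) + B and collect gamma(0):
  gamma(0) [0.997884 - (-0.513252)(-0.51434)] = (-0.513252)(-1.487572) + 5.442412
  gamma(0) * 0.733898 = 6.205911
  gamma(0) = 6.205911 / 0.733898 = 8.456097.
  gamma(1) = A gamma(0) + B = (-0.51434)(8.456097) + (-1.487572) = -5.836884.
  gamma(2) = phi_1 gamma(1) + phi_2 gamma(0) = (-0.538)(-5.836884) + (-0.046)(8.456097) = 2.751263.
Therefore gamma(2) = 2.7513 (to 4 decimal places).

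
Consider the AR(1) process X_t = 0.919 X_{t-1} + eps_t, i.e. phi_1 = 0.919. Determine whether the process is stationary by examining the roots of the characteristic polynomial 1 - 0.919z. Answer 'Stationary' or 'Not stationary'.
\text{Stationary}

The AR(p) characteristic polynomial is P(z) = 1 - 0.919z.
Stationarity requires all roots to lie outside the unit circle, i.e. |z| > 1 for every root.
This is linear in z: 1 + (-0.919) z = 0  =>  z = -1/(-0.919) = 1.088139,  |z| = 1.088139.
Moduli of all roots: 1.0881.
All moduli strictly greater than 1? Yes.
Verdict: Stationary.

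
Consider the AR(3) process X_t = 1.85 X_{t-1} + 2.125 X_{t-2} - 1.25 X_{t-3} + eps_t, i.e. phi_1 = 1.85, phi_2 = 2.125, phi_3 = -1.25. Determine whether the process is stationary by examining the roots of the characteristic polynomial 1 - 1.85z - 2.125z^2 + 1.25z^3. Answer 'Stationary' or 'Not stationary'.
\text{Not stationary}

The AR(p) characteristic polynomial is P(z) = 1 - 1.85z - 2.125z^2 + 1.25z^3.
Stationarity requires all roots to lie outside the unit circle, i.e. |z| > 1 for every root.
Degree 3: look for a simple real root z0 first, then factor out (1 - z/z0) and solve the remaining quadratic.
Testing z0 = 0.4: P(0.4) = 1 + (-1.85)(0.4) + (-2.125)(0.4)^2 + (1.25)(0.4)^3
  = 1 + (-0.74) + (-0.34) + (0.08) = 0.  So z_0 = 0.4 is a root, |z_0| = 0.4.
Divide out the factor (1 - 2.5 z) = (1 - z/z0) (since 1/z0 = 2.5):
  P(z) = (1 - 2.5 z)(1 + (0.65) z + (-0.5) z^2)
  [check: z-coef 0.65 - (2.5) = -1.85; z^2-coef -0.5 - (2.5)(0.65) = -2.125; z^3-coef -(2.5)(-0.5) = 1.25.]
Remaining roots from the quadratic factor 1 + (0.65) z + (-0.5) z^2:
  Set 1 + (0.65) z + (-0.5) z^2 = 0, i.e. a z^2 + b z + c = 0 with a = -0.5, b = 0.65, c = 1.
  Discriminant D = b^2 - 4ac = (0.65)^2 - 4*(-0.5)*1 = 0.4225 - (-2) = 2.4225.
  D >= 0, so the roots are real: z = (-b +/- sqrt(D)) / (2a) = (-0.65 +/- 1.556438) / (-1).
    z_1 = (-0.65 + 1.556438) / (-1) = -0.9064,   |z_1| = 0.9064.
    z_2 = (-0.65 - 1.556438) / (-1) = 2.2064,   |z_2| = 2.2064.
Moduli of all roots: 0.4000, 0.9064, 2.2064.
All moduli strictly greater than 1? No.
Verdict: Not stationary.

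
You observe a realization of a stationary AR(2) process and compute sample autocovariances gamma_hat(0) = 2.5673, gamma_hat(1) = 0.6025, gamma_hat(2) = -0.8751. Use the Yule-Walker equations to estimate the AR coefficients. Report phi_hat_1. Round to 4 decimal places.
\hat\phi_{1} = 0.3330

The Yule-Walker equations for an AR(p) process read, in matrix form,
  Gamma_p phi = r_p,   with   (Gamma_p)_{ij} = gamma(|i - j|),
                       (r_p)_i = gamma(i),   i,j = 1..p.
Substitute the sample gammas (Toeplitz matrix and right-hand side of size 2):
  Gamma_p = [[2.5673, 0.6025], [0.6025, 2.5673]]
  r_p     = [0.6025, -0.8751]
Written out:
  2.5673 phi_1 + 0.6025 phi_2 = 0.6025
  0.6025 phi_1 + 2.5673 phi_2 = -0.8751
Solve by Cramer's rule:
  det = gamma(0)^2 - gamma(1)^2 = (2.5673)^2 - (0.6025)^2 = 6.59102929 - 0.36300625 = 6.22802304
  phi_hat_1 = [gamma(1) gamma(0) - gamma(1) gamma(2)] / det = [(0.6025)(2.5673) - (0.6025)(-0.8751)] / 6.22802304 = 2.074046 / 6.22802304 = 0.333
  phi_hat_2 = [gamma(0) gamma(2) - gamma(1)^2] / det = [(2.5673)(-0.8751) - (0.6025)^2] / 6.22802304 = -2.60965048 / 6.22802304 = -0.419
So phi_hat = [0.3330, -0.4190].
Therefore phi_hat_1 = 0.3330.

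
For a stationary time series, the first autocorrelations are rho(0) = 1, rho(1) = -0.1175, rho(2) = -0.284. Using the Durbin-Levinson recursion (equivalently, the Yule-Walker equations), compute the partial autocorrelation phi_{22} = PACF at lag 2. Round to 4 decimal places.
\phi_{22} = -0.3020

The PACF at lag k is phi_{kk}, the last component of the solution
to the Yule-Walker system G_k phi = r_k where
  (G_k)_{ij} = rho(|i - j|), (r_k)_i = rho(i), i,j = 1..k.
Equivalently, Durbin-Levinson gives phi_{kk} iteratively:
  phi_{11} = rho(1)
  phi_{kk} = [rho(k) - sum_{j=1..k-1} phi_{k-1,j} rho(k-j)]
            / [1 - sum_{j=1..k-1} phi_{k-1,j} rho(j)],
  phi_{k,j} = phi_{k-1,j} - phi_{kk} phi_{k-1,k-j},  j = 1..k-1.
Step k = 1:
  phi_11 = rho(1) = -0.1175.
Step k = 2:
  phi_22 = [rho(2) - phi_11 rho(1)] / [1 - phi_11 rho(1)] = [-0.284 - (-0.1175)(-0.1175)] / [1 - (-0.1175)(-0.1175)]
         = -0.29780625 / 0.98619375 = -0.302.
Therefore phi_{22} = -0.3020.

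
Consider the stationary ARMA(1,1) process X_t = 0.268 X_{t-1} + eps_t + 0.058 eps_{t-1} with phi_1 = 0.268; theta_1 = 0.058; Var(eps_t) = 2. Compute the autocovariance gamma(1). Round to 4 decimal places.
\gamma(1) = 0.7134

Multiply the model equation by X_{t-k} and take expectations. With theta_0 = psi_0 = 1 and psi_j the MA(infinity) weights, this gives
  gamma(k) - sum_i phi_i gamma(k-i) = c_k,
  c_k = sigma^2 * sum_{j=k..q} theta_j psi_{j-k}   (c_k = 0 for k > q),
using gamma(-m) = gamma(m).
psi-weights needed (psi_j = theta_j + sum_i phi_i psi_{j-i}):
  psi_1 = theta_1 + phi_1 = 0.058 + (0.268) = 0.326
Right-hand sides:
  c_0 = sigma^2 (1 + theta_1 psi_1) = 2 * (1 + (0.058)(0.326)) = 2 * 1.018908 = 2.037816
  c_1 = sigma^2 theta_1 = 2 * (0.058) = 0.116
  c_2 = 0
Equations for k = 0 and k = 1 (AR order 1):
  gamma(0) = phi_1 gamma(1) + c_0
  gamma(1) = phi_1 gamma(0) + c_1
Substituting the second into the first: gamma(0) (1 - phi_1^2) = c_0 + phi_1 c_1, so
  gamma(0) = (c_0 + phi_1 c_1) / (1 - phi_1^2) = (2.037816 + (0.268)(0.116)) / (1 - (0.268)^2) = 2.068904 / 0.928176 = 2.229.
  gamma(1) = phi_1 gamma(0) + c_1 = (0.268)(2.229) + (0.116) = 0.713372.
Therefore gamma(1) = 0.7134 (to 4 decimal places).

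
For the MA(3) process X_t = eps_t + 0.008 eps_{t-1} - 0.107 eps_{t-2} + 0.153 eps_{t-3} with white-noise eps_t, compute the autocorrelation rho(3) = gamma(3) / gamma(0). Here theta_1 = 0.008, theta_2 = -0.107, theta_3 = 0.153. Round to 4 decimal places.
\rho(3) = 0.1478

For an MA(q) process with theta_0 = 1, the autocovariance is
  gamma(k) = sigma^2 * sum_{i=0..q-k} theta_i * theta_{i+k},
and rho(k) = gamma(k) / gamma(0). Sigma^2 cancels.
  numerator   = (1)*(0.153) = 0.153.
  denominator = (1)^2 + (0.008)^2 + (-0.107)^2 + (0.153)^2 = 1.034922.
  rho(3) = 0.153 / 1.034922 = 0.1478.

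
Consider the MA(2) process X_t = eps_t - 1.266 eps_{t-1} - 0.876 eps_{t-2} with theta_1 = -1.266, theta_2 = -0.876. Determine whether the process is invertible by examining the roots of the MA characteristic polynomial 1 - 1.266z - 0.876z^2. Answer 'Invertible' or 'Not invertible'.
\text{Not invertible}

The MA(q) characteristic polynomial is P(z) = 1 - 1.266z - 0.876z^2.
Invertibility requires all roots to lie outside the unit circle, i.e. |z| > 1 for every root.
Set 1 + (-1.266) z + (-0.876) z^2 = 0, i.e. a z^2 + b z + c = 0 with a = -0.876, b = -1.266, c = 1.
Discriminant D = b^2 - 4ac = (-1.266)^2 - 4*(-0.876)*1 = 1.602756 - (-3.504) = 5.106756.
D >= 0, so the roots are real: z = (-b +/- sqrt(D)) / (2a) = (1.266 +/- 2.259813) / (-1.752).
  z_1 = (1.266 + 2.259813) / (-1.752) = -2.0125,   |z_1| = 2.0125.
  z_2 = (1.266 - 2.259813) / (-1.752) = 0.5672,   |z_2| = 0.5672.
Moduli of all roots: 2.0125, 0.5672.
All moduli strictly greater than 1? No.
Verdict: Not invertible.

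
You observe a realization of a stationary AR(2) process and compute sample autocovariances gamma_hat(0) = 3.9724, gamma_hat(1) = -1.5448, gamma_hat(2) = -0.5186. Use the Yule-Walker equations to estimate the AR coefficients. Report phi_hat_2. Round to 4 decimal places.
\hat\phi_{2} = -0.3320

The Yule-Walker equations for an AR(p) process read, in matrix form,
  Gamma_p phi = r_p,   with   (Gamma_p)_{ij} = gamma(|i - j|),
                       (r_p)_i = gamma(i),   i,j = 1..p.
Substitute the sample gammas (Toeplitz matrix and right-hand side of size 2):
  Gamma_p = [[3.9724, -1.5448], [-1.5448, 3.9724]]
  r_p     = [-1.5448, -0.5186]
Written out:
  3.9724 phi_1 - 1.5448 phi_2 = -1.5448
  -1.5448 phi_1 + 3.9724 phi_2 = -0.5186
Solve by Cramer's rule:
  det = gamma(0)^2 - gamma(1)^2 = (3.9724)^2 - (-1.5448)^2 = 15.77996176 - 2.38640704 = 13.39355472
  phi_hat_1 = [gamma(1) gamma(0) - gamma(1) gamma(2)] / det = [(-1.5448)(3.9724) - (-1.5448)(-0.5186)] / 13.39355472 = -6.9376968 / 13.39355472 = -0.518
  phi_hat_2 = [gamma(0) gamma(2) - gamma(1)^2] / det = [(3.9724)(-0.5186) - (-1.5448)^2] / 13.39355472 = -4.44649368 / 13.39355472 = -0.332
So phi_hat = [-0.5180, -0.3320].
Therefore phi_hat_2 = -0.3320.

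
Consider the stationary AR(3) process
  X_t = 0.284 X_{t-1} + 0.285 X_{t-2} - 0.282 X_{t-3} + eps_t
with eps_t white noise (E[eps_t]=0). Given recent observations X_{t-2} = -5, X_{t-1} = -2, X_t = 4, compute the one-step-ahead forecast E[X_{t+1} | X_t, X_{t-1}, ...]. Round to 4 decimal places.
E[X_{t+1} \mid \mathcal F_t] = 1.9760

For an AR(p) model X_t = c + sum_i phi_i X_{t-i} + eps_t, the
one-step-ahead conditional mean is
  E[X_{t+1} | X_t, ...] = c + sum_i phi_i X_{t+1-i}.
Substitute known values:
  E[X_{t+1} | ...] = (0.284) * (4) + (0.285) * (-2) + (-0.282) * (-5)
                   = 1.9760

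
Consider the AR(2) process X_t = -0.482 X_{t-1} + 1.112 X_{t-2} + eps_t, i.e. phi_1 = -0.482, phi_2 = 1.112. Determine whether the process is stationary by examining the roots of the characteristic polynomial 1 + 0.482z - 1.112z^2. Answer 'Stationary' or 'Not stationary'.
\text{Not stationary}

The AR(p) characteristic polynomial is P(z) = 1 + 0.482z - 1.112z^2.
Stationarity requires all roots to lie outside the unit circle, i.e. |z| > 1 for every root.
Set 1 + (0.482) z + (-1.112) z^2 = 0, i.e. a z^2 + b z + c = 0 with a = -1.112, b = 0.482, c = 1.
Discriminant D = b^2 - 4ac = (0.482)^2 - 4*(-1.112)*1 = 0.232324 - (-4.448) = 4.680324.
D >= 0, so the roots are real: z = (-b +/- sqrt(D)) / (2a) = (-0.482 +/- 2.163406) / (-2.224).
  z_1 = (-0.482 + 2.163406) / (-2.224) = -0.756,   |z_1| = 0.756.
  z_2 = (-0.482 - 2.163406) / (-2.224) = 1.1895,   |z_2| = 1.1895.
Moduli of all roots: 0.7560, 1.1895.
All moduli strictly greater than 1? No.
Verdict: Not stationary.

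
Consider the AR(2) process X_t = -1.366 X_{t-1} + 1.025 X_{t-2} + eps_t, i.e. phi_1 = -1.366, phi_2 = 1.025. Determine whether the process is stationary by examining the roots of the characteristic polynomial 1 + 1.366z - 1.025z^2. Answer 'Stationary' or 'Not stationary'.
\text{Not stationary}

The AR(p) characteristic polynomial is P(z) = 1 + 1.366z - 1.025z^2.
Stationarity requires all roots to lie outside the unit circle, i.e. |z| > 1 for every root.
Set 1 + (1.366) z + (-1.025) z^2 = 0, i.e. a z^2 + b z + c = 0 with a = -1.025, b = 1.366, c = 1.
Discriminant D = b^2 - 4ac = (1.366)^2 - 4*(-1.025)*1 = 1.865956 - (-4.1) = 5.965956.
D >= 0, so the roots are real: z = (-b +/- sqrt(D)) / (2a) = (-1.366 +/- 2.442531) / (-2.05).
  z_1 = (-1.366 + 2.442531) / (-2.05) = -0.5251,   |z_1| = 0.5251.
  z_2 = (-1.366 - 2.442531) / (-2.05) = 1.8578,   |z_2| = 1.8578.
Moduli of all roots: 0.5251, 1.8578.
All moduli strictly greater than 1? No.
Verdict: Not stationary.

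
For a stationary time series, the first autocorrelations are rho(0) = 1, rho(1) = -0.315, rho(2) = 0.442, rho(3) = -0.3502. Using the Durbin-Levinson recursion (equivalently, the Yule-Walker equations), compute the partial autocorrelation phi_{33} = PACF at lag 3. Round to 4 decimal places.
\phi_{33} = -0.1870

The PACF at lag k is phi_{kk}, the last component of the solution
to the Yule-Walker system G_k phi = r_k where
  (G_k)_{ij} = rho(|i - j|), (r_k)_i = rho(i), i,j = 1..k.
Equivalently, Durbin-Levinson gives phi_{kk} iteratively:
  phi_{11} = rho(1)
  phi_{kk} = [rho(k) - sum_{j=1..k-1} phi_{k-1,j} rho(k-j)]
            / [1 - sum_{j=1..k-1} phi_{k-1,j} rho(j)],
  phi_{k,j} = phi_{k-1,j} - phi_{kk} phi_{k-1,k-j},  j = 1..k-1.
Step k = 1:
  phi_11 = rho(1) = -0.315.
Step k = 2:
  phi_22 = [rho(2) - phi_11 rho(1)] / [1 - phi_11 rho(1)] = [0.442 - (-0.315)(-0.315)] / [1 - (-0.315)(-0.315)]
         = 0.342775 / 0.900775 = 0.380533.
  Update: phi_21 = phi_11 - phi_22 phi_11 = -0.315 - (0.380533)(-0.315) = -0.195132.
Step k = 3:
  phi_33 = [rho(3) - phi_21 rho(2) - phi_22 rho(1)] / [1 - phi_21 rho(1) - phi_22 rho(2)]
    numerator   = -0.3502 - (-0.195132)(0.442) - (0.380533)(-0.315) = -0.14408364
    denominator = 1 - (-0.195132)(-0.315) - (0.380533)(0.442) = 0.77033765
  phi_33 = -0.14408364 / 0.77033765 = -0.187.
Therefore phi_{33} = -0.1870.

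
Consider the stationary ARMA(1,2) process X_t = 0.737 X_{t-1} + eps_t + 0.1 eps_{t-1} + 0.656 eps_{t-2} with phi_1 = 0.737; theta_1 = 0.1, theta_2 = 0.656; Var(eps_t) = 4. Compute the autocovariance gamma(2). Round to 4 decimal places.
\gamma(2) = 15.9379

Multiply the model equation by X_{t-k} and take expectations. With theta_0 = psi_0 = 1 and psi_j the MA(infinity) weights, this gives
  gamma(k) - sum_i phi_i gamma(k-i) = c_k,
  c_k = sigma^2 * sum_{j=k..q} theta_j psi_{j-k}   (c_k = 0 for k > q),
using gamma(-m) = gamma(m).
psi-weights needed (psi_j = theta_j + sum_i phi_i psi_{j-i}):
  psi_1 = theta_1 + phi_1 = 0.1 + (0.737) = 0.837
  psi_2 = theta_2 + phi_1 psi_1 = 0.656 + (0.737)(0.837) = 1.272869
Right-hand sides:
  c_0 = sigma^2 (1 + theta_1 psi_1 + theta_2 psi_2) = 4 * (1 + (0.1)(0.837) + (0.656)(1.272869)) = 4 * 1.918702 = 7.674808
  c_1 = sigma^2 (theta_1 + theta_2 psi_1) = 4 * (0.1 + (0.656)(0.837)) = 2.596288
  c_2 = sigma^2 theta_2 = 4 * (0.656) = 2.624
Equations for k = 0 and k = 1 (AR order 1):
  gamma(0) = phi_1 gamma(1) + c_0
  gamma(1) = phi_1 gamma(0) + c_1
Substituting the second into the first: gamma(0) (1 - phi_1^2) = c_0 + phi_1 c_1, so
  gamma(0) = (c_0 + phi_1 c_1) / (1 - phi_1^2) = (7.674808 + (0.737)(2.596288)) / (1 - (0.737)^2) = 9.588273 / 0.456831 = 20.988664.
  gamma(1) = phi_1 gamma(0) + c_1 = (0.737)(20.988664) + (2.596288) = 18.064934.
For k = 2: gamma(2) = phi_1 gamma(1) + c_2
  = (0.737)(18.064934) + (2.624) = 15.937856.
Therefore gamma(2) = 15.9379 (to 4 decimal places).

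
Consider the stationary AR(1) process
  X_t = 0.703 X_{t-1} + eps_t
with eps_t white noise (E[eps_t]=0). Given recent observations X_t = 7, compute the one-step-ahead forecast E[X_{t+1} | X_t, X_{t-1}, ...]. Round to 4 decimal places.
E[X_{t+1} \mid \mathcal F_t] = 4.9210

For an AR(p) model X_t = c + sum_i phi_i X_{t-i} + eps_t, the
one-step-ahead conditional mean is
  E[X_{t+1} | X_t, ...] = c + sum_i phi_i X_{t+1-i}.
Substitute known values:
  E[X_{t+1} | ...] = (0.703) * (7)
                   = 4.9210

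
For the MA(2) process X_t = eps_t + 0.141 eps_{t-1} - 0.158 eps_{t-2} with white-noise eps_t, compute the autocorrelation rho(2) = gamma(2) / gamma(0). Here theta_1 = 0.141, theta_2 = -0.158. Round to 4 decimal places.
\rho(2) = -0.1512

For an MA(q) process with theta_0 = 1, the autocovariance is
  gamma(k) = sigma^2 * sum_{i=0..q-k} theta_i * theta_{i+k},
and rho(k) = gamma(k) / gamma(0). Sigma^2 cancels.
  numerator   = (1)*(-0.158) = -0.158.
  denominator = (1)^2 + (0.141)^2 + (-0.158)^2 = 1.044845.
  rho(2) = -0.158 / 1.044845 = -0.1512.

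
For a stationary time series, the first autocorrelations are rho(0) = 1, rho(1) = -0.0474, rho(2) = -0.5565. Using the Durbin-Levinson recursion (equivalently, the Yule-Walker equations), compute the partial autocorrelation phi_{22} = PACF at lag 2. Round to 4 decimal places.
\phi_{22} = -0.5600

The PACF at lag k is phi_{kk}, the last component of the solution
to the Yule-Walker system G_k phi = r_k where
  (G_k)_{ij} = rho(|i - j|), (r_k)_i = rho(i), i,j = 1..k.
Equivalently, Durbin-Levinson gives phi_{kk} iteratively:
  phi_{11} = rho(1)
  phi_{kk} = [rho(k) - sum_{j=1..k-1} phi_{k-1,j} rho(k-j)]
            / [1 - sum_{j=1..k-1} phi_{k-1,j} rho(j)],
  phi_{k,j} = phi_{k-1,j} - phi_{kk} phi_{k-1,k-j},  j = 1..k-1.
Step k = 1:
  phi_11 = rho(1) = -0.0474.
Step k = 2:
  phi_22 = [rho(2) - phi_11 rho(1)] / [1 - phi_11 rho(1)] = [-0.5565 - (-0.0474)(-0.0474)] / [1 - (-0.0474)(-0.0474)]
         = -0.55874676 / 0.99775324 = -0.56.
Therefore phi_{22} = -0.5600.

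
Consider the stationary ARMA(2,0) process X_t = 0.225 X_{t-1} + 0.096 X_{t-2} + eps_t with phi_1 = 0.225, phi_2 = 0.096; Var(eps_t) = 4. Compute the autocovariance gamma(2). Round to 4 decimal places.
\gamma(2) = 0.6542

Multiply the model equation by X_{t-k} and take expectations. With theta_0 = psi_0 = 1 and psi_j the MA(infinity) weights, this gives
  gamma(k) - sum_i phi_i gamma(k-i) = c_k,
  c_k = sigma^2 * sum_{j=k..q} theta_j psi_{j-k}   (c_k = 0 for k > q),
using gamma(-m) = gamma(m).
Pure AR (q = 0): c_0 = sigma^2 = 4, c_k = 0 for k >= 1.
Equations for k = 0, 1, 2 (AR order 2, c_2 = 0):
  (E0) gamma(0) = phi_1 gamma(1) + phi_2 gamma(2) + c_0
  (E1) gamma(1) = phi_1 gamma(0) + phi_2 gamma(1) + c_1
  (E2) gamma(2) = phi_1 gamma(1) + phi_2 gamma(0)
From (E1): gamma(1) = A gamma(0) + B with
  A = phi_1 / (1 - phi_2) = 0.225 / 0.904 = 0.248894,   B = c_1 / (1 - phi_2) = 0 / 0.904 = 0.
Insert (E2) into (E0): gamma(0) (1 - phi_2^2) = phi_1 (1 + phi_2) gamma(1) + c_0.
  phi_1 (1 + phi_2) = (0.225)(1.096) = 0.2466,   1 - phi_2^2 = 0.990784.
Replace gamma(1) by A gamma(0) + B and collect gamma(0):
  gamma(0) [0.990784 - (0.2466)(0.248894)] = c_0 = 4
  gamma(0) * 0.929407 = 4
  gamma(0) = 4 / 0.929407 = 4.303821.
  gamma(1) = A gamma(0) = (0.248894)(4.303821) = 1.071194.
  gamma(2) = phi_1 gamma(1) + phi_2 gamma(0) = (0.225)(1.071194) + (0.096)(4.303821) = 0.654185.
Therefore gamma(2) = 0.6542 (to 4 decimal places).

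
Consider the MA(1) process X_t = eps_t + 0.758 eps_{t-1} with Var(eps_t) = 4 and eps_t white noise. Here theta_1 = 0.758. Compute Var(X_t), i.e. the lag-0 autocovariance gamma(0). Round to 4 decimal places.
\gamma(0) = 6.2983

For an MA(q) process X_t = eps_t + sum_i theta_i eps_{t-i} with
Var(eps_t) = sigma^2, the variance is
  gamma(0) = sigma^2 * (1 + sum_i theta_i^2).
  sum_i theta_i^2 = (0.758)^2 = 0.574564.
  gamma(0) = 4 * (1 + 0.574564) = 4 * 1.574564 = 6.298256, which rounds to 6.2983.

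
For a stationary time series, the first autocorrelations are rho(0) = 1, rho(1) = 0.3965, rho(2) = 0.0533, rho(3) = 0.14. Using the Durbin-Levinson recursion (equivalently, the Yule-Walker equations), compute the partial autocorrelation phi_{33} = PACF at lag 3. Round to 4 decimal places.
\phi_{33} = 0.1990

The PACF at lag k is phi_{kk}, the last component of the solution
to the Yule-Walker system G_k phi = r_k where
  (G_k)_{ij} = rho(|i - j|), (r_k)_i = rho(i), i,j = 1..k.
Equivalently, Durbin-Levinson gives phi_{kk} iteratively:
  phi_{11} = rho(1)
  phi_{kk} = [rho(k) - sum_{j=1..k-1} phi_{k-1,j} rho(k-j)]
            / [1 - sum_{j=1..k-1} phi_{k-1,j} rho(j)],
  phi_{k,j} = phi_{k-1,j} - phi_{kk} phi_{k-1,k-j},  j = 1..k-1.
Step k = 1:
  phi_11 = rho(1) = 0.3965.
Step k = 2:
  phi_22 = [rho(2) - phi_11 rho(1)] / [1 - phi_11 rho(1)] = [0.0533 - (0.3965)(0.3965)] / [1 - (0.3965)(0.3965)]
         = -0.10391225 / 0.84278775 = -0.123296.
  Update: phi_21 = phi_11 - phi_22 phi_11 = 0.3965 - (-0.123296)(0.3965) = 0.445387.
Step k = 3:
  phi_33 = [rho(3) - phi_21 rho(2) - phi_22 rho(1)] / [1 - phi_21 rho(1) - phi_22 rho(2)]
    numerator   = 0.14 - (0.445387)(0.0533) - (-0.123296)(0.3965) = 0.1651477
    denominator = 1 - (0.445387)(0.3965) - (-0.123296)(0.0533) = 0.8299758
  phi_33 = 0.1651477 / 0.8299758 = 0.199.
Therefore phi_{33} = 0.1990.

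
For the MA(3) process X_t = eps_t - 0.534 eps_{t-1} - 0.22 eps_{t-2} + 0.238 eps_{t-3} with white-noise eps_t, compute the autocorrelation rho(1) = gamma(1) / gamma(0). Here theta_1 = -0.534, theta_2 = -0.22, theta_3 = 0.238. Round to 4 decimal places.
\rho(1) = -0.3373

For an MA(q) process with theta_0 = 1, the autocovariance is
  gamma(k) = sigma^2 * sum_{i=0..q-k} theta_i * theta_{i+k},
and rho(k) = gamma(k) / gamma(0). Sigma^2 cancels.
  numerator   = (1)*(-0.534) + (-0.534)*(-0.22) + (-0.22)*(0.238) = -0.46888.
  denominator = (1)^2 + (-0.534)^2 + (-0.22)^2 + (0.238)^2 = 1.3902.
  rho(1) = -0.46888 / 1.3902 = -0.3373.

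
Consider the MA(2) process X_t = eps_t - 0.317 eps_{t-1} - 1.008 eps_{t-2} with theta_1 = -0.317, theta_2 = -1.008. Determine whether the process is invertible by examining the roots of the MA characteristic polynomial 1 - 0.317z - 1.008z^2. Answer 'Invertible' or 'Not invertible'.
\text{Not invertible}

The MA(q) characteristic polynomial is P(z) = 1 - 0.317z - 1.008z^2.
Invertibility requires all roots to lie outside the unit circle, i.e. |z| > 1 for every root.
Set 1 + (-0.317) z + (-1.008) z^2 = 0, i.e. a z^2 + b z + c = 0 with a = -1.008, b = -0.317, c = 1.
Discriminant D = b^2 - 4ac = (-0.317)^2 - 4*(-1.008)*1 = 0.100489 - (-4.032) = 4.132489.
D >= 0, so the roots are real: z = (-b +/- sqrt(D)) / (2a) = (0.317 +/- 2.032852) / (-2.016).
  z_1 = (0.317 + 2.032852) / (-2.016) = -1.1656,   |z_1| = 1.1656.
  z_2 = (0.317 - 2.032852) / (-2.016) = 0.8511,   |z_2| = 0.8511.
Moduli of all roots: 1.1656, 0.8511.
All moduli strictly greater than 1? No.
Verdict: Not invertible.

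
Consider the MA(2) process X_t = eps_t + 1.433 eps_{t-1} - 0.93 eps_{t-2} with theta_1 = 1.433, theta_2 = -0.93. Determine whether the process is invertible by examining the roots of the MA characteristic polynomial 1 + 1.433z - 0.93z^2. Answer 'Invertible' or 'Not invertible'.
\text{Not invertible}

The MA(q) characteristic polynomial is P(z) = 1 + 1.433z - 0.93z^2.
Invertibility requires all roots to lie outside the unit circle, i.e. |z| > 1 for every root.
Set 1 + (1.433) z + (-0.93) z^2 = 0, i.e. a z^2 + b z + c = 0 with a = -0.93, b = 1.433, c = 1.
Discriminant D = b^2 - 4ac = (1.433)^2 - 4*(-0.93)*1 = 2.053489 - (-3.72) = 5.773489.
D >= 0, so the roots are real: z = (-b +/- sqrt(D)) / (2a) = (-1.433 +/- 2.402809) / (-1.86).
  z_1 = (-1.433 + 2.402809) / (-1.86) = -0.5214,   |z_1| = 0.5214.
  z_2 = (-1.433 - 2.402809) / (-1.86) = 2.0623,   |z_2| = 2.0623.
Moduli of all roots: 0.5214, 2.0623.
All moduli strictly greater than 1? No.
Verdict: Not invertible.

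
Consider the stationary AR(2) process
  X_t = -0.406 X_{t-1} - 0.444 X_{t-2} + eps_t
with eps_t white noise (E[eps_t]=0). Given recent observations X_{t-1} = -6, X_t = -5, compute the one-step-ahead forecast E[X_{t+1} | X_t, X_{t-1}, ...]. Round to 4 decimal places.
E[X_{t+1} \mid \mathcal F_t] = 4.6940

For an AR(p) model X_t = c + sum_i phi_i X_{t-i} + eps_t, the
one-step-ahead conditional mean is
  E[X_{t+1} | X_t, ...] = c + sum_i phi_i X_{t+1-i}.
Substitute known values:
  E[X_{t+1} | ...] = (-0.406) * (-5) + (-0.444) * (-6)
                   = 4.6940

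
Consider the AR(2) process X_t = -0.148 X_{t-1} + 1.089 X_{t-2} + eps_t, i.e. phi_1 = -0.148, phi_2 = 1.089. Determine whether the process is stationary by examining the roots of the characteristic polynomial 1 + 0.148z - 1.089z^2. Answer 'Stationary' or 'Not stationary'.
\text{Not stationary}

The AR(p) characteristic polynomial is P(z) = 1 + 0.148z - 1.089z^2.
Stationarity requires all roots to lie outside the unit circle, i.e. |z| > 1 for every root.
Set 1 + (0.148) z + (-1.089) z^2 = 0, i.e. a z^2 + b z + c = 0 with a = -1.089, b = 0.148, c = 1.
Discriminant D = b^2 - 4ac = (0.148)^2 - 4*(-1.089)*1 = 0.021904 - (-4.356) = 4.377904.
D >= 0, so the roots are real: z = (-b +/- sqrt(D)) / (2a) = (-0.148 +/- 2.092344) / (-2.178).
  z_1 = (-0.148 + 2.092344) / (-2.178) = -0.8927,   |z_1| = 0.8927.
  z_2 = (-0.148 - 2.092344) / (-2.178) = 1.0286,   |z_2| = 1.0286.
Moduli of all roots: 0.8927, 1.0286.
All moduli strictly greater than 1? No.
Verdict: Not stationary.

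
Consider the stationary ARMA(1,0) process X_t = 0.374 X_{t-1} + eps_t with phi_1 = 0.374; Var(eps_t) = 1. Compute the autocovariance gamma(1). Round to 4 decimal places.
\gamma(1) = 0.4348

Multiply the model equation by X_{t-k} and take expectations. With theta_0 = psi_0 = 1 and psi_j the MA(infinity) weights, this gives
  gamma(k) - sum_i phi_i gamma(k-i) = c_k,
  c_k = sigma^2 * sum_{j=k..q} theta_j psi_{j-k}   (c_k = 0 for k > q),
using gamma(-m) = gamma(m).
Pure AR (q = 0): c_0 = sigma^2 = 1, c_k = 0 for k >= 1.
Equations for k = 0 and k = 1 (AR order 1):
  gamma(0) = phi_1 gamma(1) + c_0
  gamma(1) = phi_1 gamma(0) + c_1
Substituting the second into the first: gamma(0) (1 - phi_1^2) = c_0 + phi_1 c_1, so
  gamma(0) = c_0 / (1 - phi_1^2) = 1 / (1 - (0.374)^2) = 1 / 0.860124 = 1.162623.
  gamma(1) = phi_1 gamma(0) = (0.374)(1.162623) = 0.434821.
Therefore gamma(1) = 0.4348 (to 4 decimal places).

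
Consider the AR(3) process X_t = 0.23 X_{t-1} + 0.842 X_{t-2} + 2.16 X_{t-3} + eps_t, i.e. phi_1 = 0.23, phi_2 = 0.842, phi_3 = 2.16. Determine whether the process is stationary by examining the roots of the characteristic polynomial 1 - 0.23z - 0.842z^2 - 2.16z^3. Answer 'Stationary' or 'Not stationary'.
\text{Not stationary}

The AR(p) characteristic polynomial is P(z) = 1 - 0.23z - 0.842z^2 - 2.16z^3.
Stationarity requires all roots to lie outside the unit circle, i.e. |z| > 1 for every root.
Degree 3: look for a simple real root z0 first, then factor out (1 - z/z0) and solve the remaining quadratic.
Testing z0 = 0.625: P(0.625) = 1 + (-0.23)(0.625) + (-0.842)(0.625)^2 + (-2.16)(0.625)^3
  = 1 + (-0.14375) + (-0.328906) + (-0.527344) = 0.  So z_0 = 0.625 is a root, |z_0| = 0.625.
Divide out the factor (1 - 1.6 z) = (1 - z/z0) (since 1/z0 = 1.6):
  P(z) = (1 - 1.6 z)(1 + (1.37) z + (1.35) z^2)
  [check: z-coef 1.37 - (1.6) = -0.23; z^2-coef 1.35 - (1.6)(1.37) = -0.842; z^3-coef -(1.6)(1.35) = -2.16.]
Remaining roots from the quadratic factor 1 + (1.37) z + (1.35) z^2:
  Set 1 + (1.37) z + (1.35) z^2 = 0, i.e. a z^2 + b z + c = 0 with a = 1.35, b = 1.37, c = 1.
  Discriminant D = b^2 - 4ac = (1.37)^2 - 4*(1.35)*1 = 1.8769 - (5.4) = -3.5231.
  D < 0, so the roots are the complex-conjugate pair z = (-b +/- i sqrt(-D)) / (2a) = -0.5074 +/- 0.6952i.
  For a conjugate pair |z|^2 = z * conj(z) = (product of roots) = c/a = 1/(1.35) = 0.740741, so |z| = sqrt(0.740741) = 0.8607 for both roots.
Moduli of all roots: 0.6250, 0.8607, 0.8607.
All moduli strictly greater than 1? No.
Verdict: Not stationary.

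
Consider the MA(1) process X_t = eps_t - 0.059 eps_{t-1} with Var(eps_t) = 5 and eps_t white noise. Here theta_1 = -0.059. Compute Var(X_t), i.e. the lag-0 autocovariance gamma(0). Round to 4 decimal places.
\gamma(0) = 5.0174

For an MA(q) process X_t = eps_t + sum_i theta_i eps_{t-i} with
Var(eps_t) = sigma^2, the variance is
  gamma(0) = sigma^2 * (1 + sum_i theta_i^2).
  sum_i theta_i^2 = (-0.059)^2 = 0.003481.
  gamma(0) = 5 * (1 + 0.003481) = 5 * 1.003481 = 5.017405, which rounds to 5.0174.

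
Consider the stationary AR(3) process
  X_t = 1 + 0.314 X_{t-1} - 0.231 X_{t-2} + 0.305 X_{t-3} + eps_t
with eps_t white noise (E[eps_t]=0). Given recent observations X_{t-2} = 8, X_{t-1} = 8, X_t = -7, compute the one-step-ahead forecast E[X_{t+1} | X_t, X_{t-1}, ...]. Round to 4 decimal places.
E[X_{t+1} \mid \mathcal F_t] = -0.6060

For an AR(p) model X_t = c + sum_i phi_i X_{t-i} + eps_t, the
one-step-ahead conditional mean is
  E[X_{t+1} | X_t, ...] = c + sum_i phi_i X_{t+1-i}.
Substitute known values:
  E[X_{t+1} | ...] = 1 + (0.314) * (-7) + (-0.231) * (8) + (0.305) * (8)
                   = -0.6060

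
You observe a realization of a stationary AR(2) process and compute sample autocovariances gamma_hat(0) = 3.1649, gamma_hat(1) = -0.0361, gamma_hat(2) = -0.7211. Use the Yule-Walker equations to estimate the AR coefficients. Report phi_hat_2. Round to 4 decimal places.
\hat\phi_{2} = -0.2280

The Yule-Walker equations for an AR(p) process read, in matrix form,
  Gamma_p phi = r_p,   with   (Gamma_p)_{ij} = gamma(|i - j|),
                       (r_p)_i = gamma(i),   i,j = 1..p.
Substitute the sample gammas (Toeplitz matrix and right-hand side of size 2):
  Gamma_p = [[3.1649, -0.0361], [-0.0361, 3.1649]]
  r_p     = [-0.0361, -0.7211]
Written out:
  3.1649 phi_1 - 0.0361 phi_2 = -0.0361
  -0.0361 phi_1 + 3.1649 phi_2 = -0.7211
Solve by Cramer's rule:
  det = gamma(0)^2 - gamma(1)^2 = (3.1649)^2 - (-0.0361)^2 = 10.01659201 - 0.00130321 = 10.0152888
  phi_hat_1 = [gamma(1) gamma(0) - gamma(1) gamma(2)] / det = [(-0.0361)(3.1649) - (-0.0361)(-0.7211)] / 10.0152888 = -0.1402846 / 10.0152888 = -0.014
  phi_hat_2 = [gamma(0) gamma(2) - gamma(1)^2] / det = [(3.1649)(-0.7211) - (-0.0361)^2] / 10.0152888 = -2.2835126 / 10.0152888 = -0.228
So phi_hat = [-0.0140, -0.2280].
Therefore phi_hat_2 = -0.2280.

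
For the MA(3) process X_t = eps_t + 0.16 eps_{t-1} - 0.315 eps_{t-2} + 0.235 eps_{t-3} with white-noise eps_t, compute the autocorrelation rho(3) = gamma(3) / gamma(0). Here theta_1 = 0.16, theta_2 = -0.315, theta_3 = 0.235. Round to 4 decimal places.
\rho(3) = 0.1991

For an MA(q) process with theta_0 = 1, the autocovariance is
  gamma(k) = sigma^2 * sum_{i=0..q-k} theta_i * theta_{i+k},
and rho(k) = gamma(k) / gamma(0). Sigma^2 cancels.
  numerator   = (1)*(0.235) = 0.235.
  denominator = (1)^2 + (0.16)^2 + (-0.315)^2 + (0.235)^2 = 1.18005.
  rho(3) = 0.235 / 1.18005 = 0.1991.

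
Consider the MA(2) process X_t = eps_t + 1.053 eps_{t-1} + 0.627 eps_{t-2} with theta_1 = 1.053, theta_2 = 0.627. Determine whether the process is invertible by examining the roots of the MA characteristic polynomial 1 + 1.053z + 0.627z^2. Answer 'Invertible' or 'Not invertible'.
\text{Invertible}

The MA(q) characteristic polynomial is P(z) = 1 + 1.053z + 0.627z^2.
Invertibility requires all roots to lie outside the unit circle, i.e. |z| > 1 for every root.
Set 1 + (1.053) z + (0.627) z^2 = 0, i.e. a z^2 + b z + c = 0 with a = 0.627, b = 1.053, c = 1.
Discriminant D = b^2 - 4ac = (1.053)^2 - 4*(0.627)*1 = 1.108809 - (2.508) = -1.399191.
D < 0, so the roots are the complex-conjugate pair z = (-b +/- i sqrt(-D)) / (2a) = -0.8397 +/- 0.9433i.
For a conjugate pair |z|^2 = z * conj(z) = (product of roots) = c/a = 1/(0.627) = 1.594896, so |z| = sqrt(1.594896) = 1.2629 for both roots.
Moduli of all roots: 1.2629, 1.2629.
All moduli strictly greater than 1? Yes.
Verdict: Invertible.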